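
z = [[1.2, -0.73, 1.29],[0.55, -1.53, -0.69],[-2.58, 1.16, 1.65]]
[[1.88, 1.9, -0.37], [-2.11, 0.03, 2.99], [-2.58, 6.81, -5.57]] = z @ [[2.2,-1.96,0.73], [1.94,-1.76,-1.0], [0.51,2.3,-1.53]]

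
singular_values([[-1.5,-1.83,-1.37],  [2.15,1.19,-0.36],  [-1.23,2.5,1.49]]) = [3.85, 2.88, 0.75]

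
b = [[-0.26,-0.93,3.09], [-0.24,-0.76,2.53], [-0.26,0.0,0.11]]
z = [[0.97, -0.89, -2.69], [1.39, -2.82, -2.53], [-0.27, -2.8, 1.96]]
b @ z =[[-2.38, -5.80, 9.11], [-1.97, -4.73, 7.53], [-0.28, -0.08, 0.92]]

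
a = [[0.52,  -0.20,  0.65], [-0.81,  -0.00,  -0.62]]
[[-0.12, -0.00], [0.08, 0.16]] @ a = [[-0.06, 0.02, -0.08], [-0.09, -0.02, -0.05]]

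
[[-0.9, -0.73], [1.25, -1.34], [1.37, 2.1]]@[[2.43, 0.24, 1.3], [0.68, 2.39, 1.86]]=[[-2.68, -1.96, -2.53],[2.13, -2.9, -0.87],[4.76, 5.35, 5.69]]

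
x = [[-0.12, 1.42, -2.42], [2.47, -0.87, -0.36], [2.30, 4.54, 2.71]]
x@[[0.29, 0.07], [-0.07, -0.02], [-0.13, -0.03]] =[[0.18, 0.04], [0.82, 0.20], [-0.00, -0.01]]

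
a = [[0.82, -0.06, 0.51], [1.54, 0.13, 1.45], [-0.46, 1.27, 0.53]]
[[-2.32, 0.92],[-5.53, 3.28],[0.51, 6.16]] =a @[[-0.81, 1.01],  [1.39, 4.90],  [-3.08, 0.75]]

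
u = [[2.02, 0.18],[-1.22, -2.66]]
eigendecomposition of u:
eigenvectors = [[0.97, -0.04], [-0.25, 1.0]]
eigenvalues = [1.97, -2.61]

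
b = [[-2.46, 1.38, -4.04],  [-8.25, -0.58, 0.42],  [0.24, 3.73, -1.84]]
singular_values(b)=[8.65, 5.53, 2.18]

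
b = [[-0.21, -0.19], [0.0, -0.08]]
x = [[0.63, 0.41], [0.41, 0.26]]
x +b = [[0.42, 0.22], [0.41, 0.18]]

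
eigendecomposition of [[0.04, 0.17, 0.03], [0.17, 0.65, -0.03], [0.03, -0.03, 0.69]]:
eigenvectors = [[-0.97,0.21,-0.15], [0.25,0.66,-0.71], [0.05,0.72,0.69]]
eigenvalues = [-0.01, 0.67, 0.71]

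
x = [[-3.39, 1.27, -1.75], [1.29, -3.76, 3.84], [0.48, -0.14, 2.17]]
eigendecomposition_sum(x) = [[-1.96, 2.60, -1.98], [2.14, -2.84, 2.16], [0.18, -0.24, 0.18]] + [[-1.40, -1.33, 0.59], [-0.97, -0.92, 0.41], [0.12, 0.11, -0.05]] + [[-0.03,  0.00,  -0.36], [0.11,  -0.01,  1.28], [0.18,  -0.01,  2.04]]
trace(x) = -4.98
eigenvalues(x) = [-4.61, -2.36, 2.0]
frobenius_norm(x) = 7.19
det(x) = 21.78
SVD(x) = [[-0.52,  -0.85,  0.06], [0.81,  -0.51,  -0.28], [0.27,  -0.09,  0.96]] @ diag([6.624825886649483, 2.4447679195091347, 1.3448017665506862]) @ [[0.44, -0.57, 0.7], [0.89, 0.35, -0.28], [-0.09, 0.75, 0.66]]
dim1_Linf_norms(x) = [3.39, 3.84, 2.17]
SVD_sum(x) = [[-1.52,1.94,-2.39],[2.38,-3.03,3.74],[0.80,-1.02,1.25]] + [[-1.86, -0.74, 0.59], [-1.12, -0.44, 0.35], [-0.21, -0.08, 0.07]] + [[-0.01, 0.06, 0.06], [0.03, -0.28, -0.25], [-0.11, 0.96, 0.85]]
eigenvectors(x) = [[0.67, -0.82, -0.15],[-0.74, -0.57, 0.53],[-0.06, 0.07, 0.84]]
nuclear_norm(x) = 10.41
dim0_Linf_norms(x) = [3.39, 3.76, 3.84]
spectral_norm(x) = 6.62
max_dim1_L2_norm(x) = 5.53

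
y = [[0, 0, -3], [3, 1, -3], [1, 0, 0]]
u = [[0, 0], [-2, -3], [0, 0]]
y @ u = [[0, 0], [-2, -3], [0, 0]]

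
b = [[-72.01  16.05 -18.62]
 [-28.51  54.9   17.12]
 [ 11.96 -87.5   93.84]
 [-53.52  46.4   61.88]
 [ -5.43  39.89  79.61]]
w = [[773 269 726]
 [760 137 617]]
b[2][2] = 93.84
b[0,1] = 16.05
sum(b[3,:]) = 54.76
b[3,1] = 46.4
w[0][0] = 773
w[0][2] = 726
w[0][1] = 269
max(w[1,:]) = 760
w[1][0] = 760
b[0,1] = 16.05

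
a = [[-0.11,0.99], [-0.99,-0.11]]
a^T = [[-0.11, -0.99], [0.99, -0.11]]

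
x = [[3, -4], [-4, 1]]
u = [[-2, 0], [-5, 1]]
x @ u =[[14, -4], [3, 1]]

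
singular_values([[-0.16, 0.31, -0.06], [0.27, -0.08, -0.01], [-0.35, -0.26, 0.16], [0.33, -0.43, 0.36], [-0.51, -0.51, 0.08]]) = [0.89, 0.73, 0.19]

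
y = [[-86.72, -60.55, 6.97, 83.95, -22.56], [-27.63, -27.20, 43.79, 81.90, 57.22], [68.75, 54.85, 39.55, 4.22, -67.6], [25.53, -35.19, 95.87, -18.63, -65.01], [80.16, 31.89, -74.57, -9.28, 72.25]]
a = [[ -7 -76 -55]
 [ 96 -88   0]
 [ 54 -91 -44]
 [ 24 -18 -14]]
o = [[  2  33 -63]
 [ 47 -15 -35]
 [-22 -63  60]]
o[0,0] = 2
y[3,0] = 25.53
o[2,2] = 60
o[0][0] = 2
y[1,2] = 43.79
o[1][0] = 47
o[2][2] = 60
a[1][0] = 96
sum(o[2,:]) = -25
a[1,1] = -88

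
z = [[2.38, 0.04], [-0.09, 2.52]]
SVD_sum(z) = [[0.07,-0.39], [-0.46,2.45]] + [[2.31, 0.43], [0.37, 0.07]]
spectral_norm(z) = 2.53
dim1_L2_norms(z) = [2.38, 2.52]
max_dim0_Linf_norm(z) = 2.52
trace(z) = 4.90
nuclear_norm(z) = 4.90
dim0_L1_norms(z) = [2.47, 2.56]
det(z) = 6.00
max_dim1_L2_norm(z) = 2.52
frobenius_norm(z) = 3.47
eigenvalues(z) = [2.41, 2.49]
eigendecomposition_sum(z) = [[3.55,-1.34], [3.01,-1.14]] + [[-1.17, 1.38], [-3.10, 3.66]]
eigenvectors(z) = [[-0.76, -0.35], [-0.65, -0.94]]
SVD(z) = [[-0.16, 0.99], [0.99, 0.16]] @ diag([2.5251924369601175, 2.376531749486933]) @ [[-0.18, 0.98],[0.98, 0.18]]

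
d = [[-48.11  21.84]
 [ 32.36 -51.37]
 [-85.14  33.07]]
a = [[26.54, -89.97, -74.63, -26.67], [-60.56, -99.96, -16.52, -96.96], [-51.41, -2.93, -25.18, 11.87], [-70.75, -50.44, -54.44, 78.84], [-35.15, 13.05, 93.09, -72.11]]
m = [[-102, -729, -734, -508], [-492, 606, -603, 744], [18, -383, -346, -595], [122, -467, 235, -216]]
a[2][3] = 11.87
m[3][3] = -216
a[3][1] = -50.44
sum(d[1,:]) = -19.009999999999998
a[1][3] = -96.96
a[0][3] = -26.67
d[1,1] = -51.37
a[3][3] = 78.84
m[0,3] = -508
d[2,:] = [-85.14, 33.07]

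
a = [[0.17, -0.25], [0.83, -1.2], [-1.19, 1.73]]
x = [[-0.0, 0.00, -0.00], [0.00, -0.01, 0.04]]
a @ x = [[0.00, 0.0, -0.01], [0.00, 0.01, -0.05], [0.00, -0.02, 0.07]]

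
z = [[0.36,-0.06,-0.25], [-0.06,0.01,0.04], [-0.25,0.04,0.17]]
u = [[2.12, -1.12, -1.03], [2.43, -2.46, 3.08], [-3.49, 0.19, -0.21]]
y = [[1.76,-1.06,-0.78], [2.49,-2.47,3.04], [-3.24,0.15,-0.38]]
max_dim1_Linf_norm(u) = 3.49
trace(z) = 0.54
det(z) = -0.00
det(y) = 16.24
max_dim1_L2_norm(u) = 4.63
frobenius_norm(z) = 0.54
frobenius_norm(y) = 6.09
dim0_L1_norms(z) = [0.67, 0.11, 0.46]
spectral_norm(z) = 0.54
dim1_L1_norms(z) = [0.67, 0.11, 0.46]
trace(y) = -1.09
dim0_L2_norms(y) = [4.45, 2.69, 3.16]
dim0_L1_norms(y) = [7.49, 3.68, 4.2]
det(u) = 19.69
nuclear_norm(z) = 0.55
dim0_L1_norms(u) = [8.04, 3.77, 4.32]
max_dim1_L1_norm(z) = 0.67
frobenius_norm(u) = 6.36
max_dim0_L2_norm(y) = 4.45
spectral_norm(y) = 5.39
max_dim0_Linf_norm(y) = 3.24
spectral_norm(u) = 5.50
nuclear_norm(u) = 9.67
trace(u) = -0.55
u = y + z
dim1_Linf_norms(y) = [1.76, 3.04, 3.24]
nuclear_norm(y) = 9.13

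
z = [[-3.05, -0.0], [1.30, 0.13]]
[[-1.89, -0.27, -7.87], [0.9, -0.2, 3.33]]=z @ [[0.62, 0.09, 2.58], [0.72, -2.44, -0.2]]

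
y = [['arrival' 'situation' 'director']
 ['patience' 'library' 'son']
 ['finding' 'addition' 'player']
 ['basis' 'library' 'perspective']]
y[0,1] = 'situation'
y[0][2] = 'director'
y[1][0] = 'patience'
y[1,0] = 'patience'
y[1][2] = 'son'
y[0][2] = 'director'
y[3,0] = 'basis'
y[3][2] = 'perspective'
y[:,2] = ['director', 'son', 'player', 'perspective']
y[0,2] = 'director'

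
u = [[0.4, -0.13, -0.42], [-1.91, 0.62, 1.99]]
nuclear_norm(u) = 2.89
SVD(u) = [[-0.21, 0.98], [0.98, 0.21]] @ diag([2.8889262775434617, 0.00222776095531037]) @ [[-0.68, 0.22, 0.7],[-0.69, 0.15, -0.71]]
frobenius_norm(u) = 2.89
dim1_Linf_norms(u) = [0.42, 1.99]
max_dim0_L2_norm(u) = 2.03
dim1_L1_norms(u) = [0.95, 4.52]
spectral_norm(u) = 2.89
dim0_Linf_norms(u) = [1.91, 0.62, 1.99]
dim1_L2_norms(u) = [0.59, 2.83]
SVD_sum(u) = [[0.4, -0.13, -0.42], [-1.91, 0.62, 1.99]] + [[-0.0, 0.00, -0.00], [-0.0, 0.0, -0.0]]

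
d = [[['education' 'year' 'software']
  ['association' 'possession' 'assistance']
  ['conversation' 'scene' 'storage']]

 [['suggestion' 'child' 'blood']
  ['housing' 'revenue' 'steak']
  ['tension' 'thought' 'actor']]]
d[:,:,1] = [['year', 'possession', 'scene'], ['child', 'revenue', 'thought']]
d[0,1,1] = 'possession'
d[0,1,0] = 'association'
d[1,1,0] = 'housing'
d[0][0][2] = 'software'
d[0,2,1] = 'scene'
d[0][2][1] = 'scene'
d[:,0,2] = ['software', 'blood']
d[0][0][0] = 'education'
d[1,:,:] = [['suggestion', 'child', 'blood'], ['housing', 'revenue', 'steak'], ['tension', 'thought', 'actor']]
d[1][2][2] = 'actor'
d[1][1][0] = 'housing'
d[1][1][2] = 'steak'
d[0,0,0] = 'education'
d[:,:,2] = [['software', 'assistance', 'storage'], ['blood', 'steak', 'actor']]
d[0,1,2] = 'assistance'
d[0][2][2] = 'storage'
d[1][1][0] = 'housing'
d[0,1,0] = 'association'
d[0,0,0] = 'education'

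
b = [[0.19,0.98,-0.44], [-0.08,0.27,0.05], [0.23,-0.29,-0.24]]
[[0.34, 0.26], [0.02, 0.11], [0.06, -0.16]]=b @ [[0.24,-0.15],  [0.19,0.35],  [-0.24,0.12]]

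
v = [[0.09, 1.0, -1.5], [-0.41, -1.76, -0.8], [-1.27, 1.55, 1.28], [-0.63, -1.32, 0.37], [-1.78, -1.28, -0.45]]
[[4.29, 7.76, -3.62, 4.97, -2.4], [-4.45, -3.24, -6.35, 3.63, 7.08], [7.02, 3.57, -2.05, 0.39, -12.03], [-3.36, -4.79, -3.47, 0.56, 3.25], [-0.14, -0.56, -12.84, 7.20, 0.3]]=v @[[-2.16, -1.47, 5.84, -3.38, 3.18], [3.37, 3.51, 0.76, 0.25, -4.28], [-0.74, -2.92, 3.27, -3.35, -1.06]]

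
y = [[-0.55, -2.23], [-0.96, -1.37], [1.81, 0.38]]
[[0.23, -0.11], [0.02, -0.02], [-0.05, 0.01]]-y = [[0.78, 2.12], [0.98, 1.35], [-1.86, -0.37]]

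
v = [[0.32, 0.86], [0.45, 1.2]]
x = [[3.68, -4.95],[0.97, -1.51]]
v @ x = [[2.01, -2.88], [2.82, -4.04]]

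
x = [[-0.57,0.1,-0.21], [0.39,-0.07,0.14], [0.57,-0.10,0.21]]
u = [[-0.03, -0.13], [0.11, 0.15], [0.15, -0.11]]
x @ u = [[-0.00,0.11],  [0.0,-0.08],  [0.00,-0.11]]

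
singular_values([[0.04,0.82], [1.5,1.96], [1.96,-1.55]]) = [2.63, 2.47]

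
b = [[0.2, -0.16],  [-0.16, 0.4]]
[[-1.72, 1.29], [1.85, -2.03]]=b @ [[-7.22, 3.51],[1.74, -3.67]]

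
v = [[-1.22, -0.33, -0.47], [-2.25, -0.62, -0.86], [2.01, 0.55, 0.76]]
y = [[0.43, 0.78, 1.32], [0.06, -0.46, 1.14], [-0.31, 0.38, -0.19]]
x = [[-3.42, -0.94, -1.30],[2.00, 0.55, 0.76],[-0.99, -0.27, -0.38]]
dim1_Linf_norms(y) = [1.32, 1.14, 0.38]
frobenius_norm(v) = 3.60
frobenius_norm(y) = 2.08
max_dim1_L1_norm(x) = 5.66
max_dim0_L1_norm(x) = 6.41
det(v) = -0.00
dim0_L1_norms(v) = [5.48, 1.5, 2.09]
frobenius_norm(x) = 4.51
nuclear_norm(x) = 4.52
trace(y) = -0.22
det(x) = 0.00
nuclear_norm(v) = 3.61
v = y @ x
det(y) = -0.57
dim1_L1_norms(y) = [2.53, 1.66, 0.88]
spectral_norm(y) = 1.83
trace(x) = -3.25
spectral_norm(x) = 4.51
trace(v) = -1.08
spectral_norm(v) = 3.60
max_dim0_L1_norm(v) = 5.48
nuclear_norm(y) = 3.10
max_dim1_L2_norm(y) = 1.59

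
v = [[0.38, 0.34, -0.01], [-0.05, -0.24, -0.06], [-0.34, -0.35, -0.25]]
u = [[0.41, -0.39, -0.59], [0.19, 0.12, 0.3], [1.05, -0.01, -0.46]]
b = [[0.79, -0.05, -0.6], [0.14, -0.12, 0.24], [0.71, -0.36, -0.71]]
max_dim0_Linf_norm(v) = 0.38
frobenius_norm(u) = 1.46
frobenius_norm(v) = 0.79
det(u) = -0.10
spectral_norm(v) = 0.76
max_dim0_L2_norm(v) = 0.54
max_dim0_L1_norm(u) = 1.65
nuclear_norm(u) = 2.04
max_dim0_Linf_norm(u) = 1.05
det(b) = 0.10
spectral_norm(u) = 1.33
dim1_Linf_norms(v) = [0.38, 0.24, 0.35]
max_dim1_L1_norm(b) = 1.78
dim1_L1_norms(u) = [1.39, 0.61, 1.52]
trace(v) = -0.11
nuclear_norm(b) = 1.97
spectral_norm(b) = 1.44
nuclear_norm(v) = 1.07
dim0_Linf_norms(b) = [0.79, 0.36, 0.71]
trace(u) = 0.07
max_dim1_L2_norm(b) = 1.07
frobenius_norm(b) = 1.49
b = v + u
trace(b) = -0.04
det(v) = 0.02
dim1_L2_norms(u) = [0.82, 0.37, 1.15]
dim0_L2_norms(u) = [1.14, 0.41, 0.81]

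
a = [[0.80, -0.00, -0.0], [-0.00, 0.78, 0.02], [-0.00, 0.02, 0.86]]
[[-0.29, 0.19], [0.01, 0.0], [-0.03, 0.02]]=a @ [[-0.36, 0.24], [0.01, -0.0], [-0.03, 0.02]]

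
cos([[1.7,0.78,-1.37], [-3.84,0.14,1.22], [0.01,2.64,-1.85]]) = [[1.17, 0.88, -0.54], [2.33, 0.91, -1.09], [3.79, 1.90, -1.64]]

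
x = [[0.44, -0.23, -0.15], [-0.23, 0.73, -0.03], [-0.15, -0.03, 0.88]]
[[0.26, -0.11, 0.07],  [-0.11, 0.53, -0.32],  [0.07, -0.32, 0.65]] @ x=[[0.13,-0.14,0.03],  [-0.12,0.42,-0.28],  [0.01,-0.27,0.57]]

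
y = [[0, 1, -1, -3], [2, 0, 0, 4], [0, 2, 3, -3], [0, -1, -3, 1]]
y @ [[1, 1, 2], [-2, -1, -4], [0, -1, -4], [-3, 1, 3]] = [[7, -3, -9], [-10, 6, 16], [5, -8, -29], [-1, 5, 19]]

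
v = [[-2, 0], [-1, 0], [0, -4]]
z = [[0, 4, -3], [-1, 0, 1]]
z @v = [[-4, 12], [2, -4]]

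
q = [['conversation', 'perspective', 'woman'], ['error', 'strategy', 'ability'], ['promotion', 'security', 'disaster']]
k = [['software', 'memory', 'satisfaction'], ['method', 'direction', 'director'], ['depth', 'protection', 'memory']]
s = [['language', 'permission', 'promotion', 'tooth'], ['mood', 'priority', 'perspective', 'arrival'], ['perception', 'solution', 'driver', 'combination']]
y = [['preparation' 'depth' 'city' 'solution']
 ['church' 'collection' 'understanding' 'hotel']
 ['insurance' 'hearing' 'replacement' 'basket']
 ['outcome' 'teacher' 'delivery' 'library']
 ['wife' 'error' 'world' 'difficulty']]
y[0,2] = 'city'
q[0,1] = 'perspective'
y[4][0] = 'wife'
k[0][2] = 'satisfaction'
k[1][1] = 'direction'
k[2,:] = ['depth', 'protection', 'memory']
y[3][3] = 'library'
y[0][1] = 'depth'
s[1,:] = ['mood', 'priority', 'perspective', 'arrival']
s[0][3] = 'tooth'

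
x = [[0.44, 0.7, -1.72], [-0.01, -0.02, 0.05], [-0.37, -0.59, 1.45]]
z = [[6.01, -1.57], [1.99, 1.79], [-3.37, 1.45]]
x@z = [[9.83,  -1.93], [-0.27,  0.05], [-8.28,  1.63]]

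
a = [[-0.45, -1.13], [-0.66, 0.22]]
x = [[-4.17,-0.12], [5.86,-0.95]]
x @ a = [[1.96,4.69],[-2.01,-6.83]]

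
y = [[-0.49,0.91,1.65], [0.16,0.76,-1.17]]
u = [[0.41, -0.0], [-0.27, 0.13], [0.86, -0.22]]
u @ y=[[-0.20, 0.37, 0.68], [0.15, -0.15, -0.6], [-0.46, 0.62, 1.68]]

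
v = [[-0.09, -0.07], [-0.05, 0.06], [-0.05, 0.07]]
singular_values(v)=[0.12, 0.11]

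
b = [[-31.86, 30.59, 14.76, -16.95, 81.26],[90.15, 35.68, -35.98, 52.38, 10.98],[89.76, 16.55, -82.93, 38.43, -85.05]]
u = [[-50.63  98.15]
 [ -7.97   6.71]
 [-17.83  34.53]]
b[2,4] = -85.05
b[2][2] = -82.93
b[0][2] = 14.76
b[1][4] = 10.98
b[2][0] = 89.76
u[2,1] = 34.53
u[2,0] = -17.83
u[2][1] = 34.53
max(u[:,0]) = -7.97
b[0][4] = 81.26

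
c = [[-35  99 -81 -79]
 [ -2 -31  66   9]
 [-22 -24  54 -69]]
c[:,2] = [-81, 66, 54]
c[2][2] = 54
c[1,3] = 9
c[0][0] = -35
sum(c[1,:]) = 42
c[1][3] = 9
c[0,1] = 99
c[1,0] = -2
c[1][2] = 66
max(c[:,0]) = -2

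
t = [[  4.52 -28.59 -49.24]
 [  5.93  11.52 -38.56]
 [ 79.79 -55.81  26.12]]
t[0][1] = -28.59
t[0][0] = 4.52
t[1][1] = 11.52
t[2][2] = 26.12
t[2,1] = -55.81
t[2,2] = 26.12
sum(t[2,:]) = 50.10000000000001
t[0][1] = -28.59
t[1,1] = 11.52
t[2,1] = -55.81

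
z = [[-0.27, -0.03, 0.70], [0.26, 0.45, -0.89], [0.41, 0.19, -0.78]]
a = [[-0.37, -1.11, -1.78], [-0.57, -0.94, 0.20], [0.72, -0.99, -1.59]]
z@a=[[0.62, -0.37, -0.64], [-0.99, 0.17, 1.04], [-0.82, 0.14, 0.55]]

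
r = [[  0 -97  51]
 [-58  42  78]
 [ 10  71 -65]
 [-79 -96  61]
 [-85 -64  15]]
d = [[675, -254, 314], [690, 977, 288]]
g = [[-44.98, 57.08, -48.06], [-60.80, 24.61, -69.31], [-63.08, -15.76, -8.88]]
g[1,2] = -69.31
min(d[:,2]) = 288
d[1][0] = 690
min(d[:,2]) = 288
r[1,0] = -58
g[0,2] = -48.06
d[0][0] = 675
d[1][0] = 690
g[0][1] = 57.08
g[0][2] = -48.06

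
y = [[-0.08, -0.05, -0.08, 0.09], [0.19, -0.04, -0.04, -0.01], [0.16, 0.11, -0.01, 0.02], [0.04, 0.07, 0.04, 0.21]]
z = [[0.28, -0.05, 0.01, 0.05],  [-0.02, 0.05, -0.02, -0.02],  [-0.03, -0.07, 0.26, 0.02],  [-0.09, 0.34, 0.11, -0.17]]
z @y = [[-0.03, -0.01, -0.02, 0.04],  [0.01, -0.00, -0.0, -0.01],  [0.03, 0.03, 0.0, 0.01],  [0.08, -0.01, -0.01, -0.04]]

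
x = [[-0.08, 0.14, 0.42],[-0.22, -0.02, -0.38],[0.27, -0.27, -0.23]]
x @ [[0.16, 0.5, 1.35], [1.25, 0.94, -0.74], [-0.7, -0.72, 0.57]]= [[-0.13, -0.21, 0.03], [0.21, 0.14, -0.50], [-0.13, 0.05, 0.43]]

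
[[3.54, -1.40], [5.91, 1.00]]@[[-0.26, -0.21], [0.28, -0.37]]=[[-1.31, -0.23],[-1.26, -1.61]]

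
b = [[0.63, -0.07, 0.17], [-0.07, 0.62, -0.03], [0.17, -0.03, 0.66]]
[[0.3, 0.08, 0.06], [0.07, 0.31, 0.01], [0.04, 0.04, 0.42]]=b @ [[0.52, 0.17, -0.07], [0.17, 0.52, 0.04], [-0.07, 0.04, 0.65]]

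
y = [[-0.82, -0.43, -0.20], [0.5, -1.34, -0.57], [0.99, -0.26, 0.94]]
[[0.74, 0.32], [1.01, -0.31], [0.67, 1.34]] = y @ [[-0.44, -0.46], [-1.27, -0.67], [0.83, 1.72]]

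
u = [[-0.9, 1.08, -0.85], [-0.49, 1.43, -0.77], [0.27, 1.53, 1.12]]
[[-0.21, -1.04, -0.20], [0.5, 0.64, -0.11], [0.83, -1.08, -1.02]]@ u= [[0.64, -2.02, 0.76], [-0.79, 1.29, -1.04], [-0.49, -2.21, -1.02]]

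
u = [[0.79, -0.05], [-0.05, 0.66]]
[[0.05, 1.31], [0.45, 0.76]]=u @ [[0.11, 1.74], [0.69, 1.29]]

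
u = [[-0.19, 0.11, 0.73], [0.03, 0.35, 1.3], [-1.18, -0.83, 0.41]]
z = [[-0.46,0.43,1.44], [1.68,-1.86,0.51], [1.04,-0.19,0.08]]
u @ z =[[1.03, -0.42, -0.16],[1.93, -0.89, 0.33],[-0.43, 0.96, -2.09]]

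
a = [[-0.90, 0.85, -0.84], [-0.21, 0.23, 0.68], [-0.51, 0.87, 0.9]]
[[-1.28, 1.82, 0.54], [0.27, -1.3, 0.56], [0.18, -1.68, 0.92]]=a @ [[0.82, -0.18, -1.25], [0.01, -0.0, -0.19], [0.65, -1.97, 0.5]]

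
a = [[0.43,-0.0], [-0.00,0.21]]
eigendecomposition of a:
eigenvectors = [[1.0, 0.0], [0.00, 1.0]]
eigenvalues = [0.43, 0.21]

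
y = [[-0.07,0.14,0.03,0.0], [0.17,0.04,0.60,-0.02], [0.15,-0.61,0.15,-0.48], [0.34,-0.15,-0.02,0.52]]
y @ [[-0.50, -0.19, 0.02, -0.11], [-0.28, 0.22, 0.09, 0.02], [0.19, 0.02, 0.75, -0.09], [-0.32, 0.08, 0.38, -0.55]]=[[0.0, 0.04, 0.03, 0.01],[0.02, -0.01, 0.45, -0.06],[0.28, -0.20, -0.12, 0.22],[-0.3, -0.06, 0.18, -0.32]]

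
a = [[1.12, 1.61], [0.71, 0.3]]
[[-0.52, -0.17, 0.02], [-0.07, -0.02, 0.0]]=a @ [[0.05, 0.02, -0.00],[-0.36, -0.12, 0.01]]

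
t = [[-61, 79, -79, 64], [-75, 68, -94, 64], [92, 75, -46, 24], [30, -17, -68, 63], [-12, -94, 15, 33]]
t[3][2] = -68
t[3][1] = -17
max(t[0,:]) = 79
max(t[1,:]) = 68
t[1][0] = -75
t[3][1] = -17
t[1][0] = -75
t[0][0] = -61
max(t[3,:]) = 63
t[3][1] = -17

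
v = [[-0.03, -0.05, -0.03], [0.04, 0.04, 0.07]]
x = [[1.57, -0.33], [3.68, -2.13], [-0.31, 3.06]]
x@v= [[-0.06,-0.09,-0.07], [-0.20,-0.27,-0.26], [0.13,0.14,0.22]]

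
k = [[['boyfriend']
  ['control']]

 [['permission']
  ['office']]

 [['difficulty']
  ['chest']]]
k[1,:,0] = ['permission', 'office']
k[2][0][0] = 'difficulty'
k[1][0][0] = 'permission'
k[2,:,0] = ['difficulty', 'chest']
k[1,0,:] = ['permission']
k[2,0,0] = 'difficulty'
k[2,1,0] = 'chest'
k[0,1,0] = 'control'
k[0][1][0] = 'control'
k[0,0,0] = 'boyfriend'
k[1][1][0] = 'office'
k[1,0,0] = 'permission'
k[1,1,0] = 'office'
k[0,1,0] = 'control'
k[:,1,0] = ['control', 'office', 'chest']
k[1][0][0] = 'permission'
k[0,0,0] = 'boyfriend'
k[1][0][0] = 'permission'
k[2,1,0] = 'chest'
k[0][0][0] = 'boyfriend'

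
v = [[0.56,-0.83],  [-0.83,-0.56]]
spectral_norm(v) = 1.00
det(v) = -1.00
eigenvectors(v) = [[0.88,0.47], [-0.47,0.88]]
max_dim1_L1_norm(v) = 1.39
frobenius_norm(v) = 1.42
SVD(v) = [[0.83,-0.56], [0.56,0.83]] @ diag([1.0012492197250393, 1.001249219725039]) @ [[-0.0, -1.00], [-1.00, -0.00]]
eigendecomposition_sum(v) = [[0.78, -0.42], [-0.42, 0.22]] + [[-0.22, -0.42], [-0.42, -0.78]]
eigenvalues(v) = [1.0, -1.0]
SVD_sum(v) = [[0.0, -0.83], [0.0, -0.56]] + [[0.56, 0.0], [-0.83, 0.0]]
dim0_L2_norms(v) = [1.0, 1.0]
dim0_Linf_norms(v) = [0.83, 0.83]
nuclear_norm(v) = 2.00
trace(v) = 0.00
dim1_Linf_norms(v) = [0.83, 0.83]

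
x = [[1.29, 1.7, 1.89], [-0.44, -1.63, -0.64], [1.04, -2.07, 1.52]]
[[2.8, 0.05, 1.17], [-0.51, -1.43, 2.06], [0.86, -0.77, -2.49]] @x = [[4.81, 2.26, 7.04], [2.11, -2.8, 3.08], [-1.14, 7.87, -1.67]]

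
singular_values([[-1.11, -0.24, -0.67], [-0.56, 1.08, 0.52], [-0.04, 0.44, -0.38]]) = [1.36, 1.32, 0.5]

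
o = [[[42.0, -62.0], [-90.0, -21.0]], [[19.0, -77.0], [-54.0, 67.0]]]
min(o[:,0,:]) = -77.0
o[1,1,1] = 67.0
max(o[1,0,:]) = 19.0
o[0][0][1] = -62.0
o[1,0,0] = 19.0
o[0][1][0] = -90.0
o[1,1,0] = -54.0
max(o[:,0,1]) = -62.0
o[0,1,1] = -21.0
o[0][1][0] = -90.0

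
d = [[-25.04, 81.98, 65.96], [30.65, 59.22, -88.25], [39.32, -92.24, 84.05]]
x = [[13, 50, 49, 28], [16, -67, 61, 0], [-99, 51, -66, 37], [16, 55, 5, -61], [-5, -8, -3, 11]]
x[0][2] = 49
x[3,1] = 55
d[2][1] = -92.24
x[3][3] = -61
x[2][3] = 37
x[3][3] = -61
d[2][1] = -92.24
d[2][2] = 84.05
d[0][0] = -25.04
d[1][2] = -88.25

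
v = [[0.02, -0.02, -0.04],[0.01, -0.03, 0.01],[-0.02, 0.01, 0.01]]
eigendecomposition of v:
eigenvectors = [[-0.86, -0.69, 0.34],[-0.05, -0.67, 0.94],[0.51, -0.28, -0.07]]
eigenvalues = [0.04, -0.02, -0.03]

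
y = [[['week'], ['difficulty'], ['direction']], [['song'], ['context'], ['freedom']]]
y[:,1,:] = [['difficulty'], ['context']]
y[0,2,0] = 'direction'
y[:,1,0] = ['difficulty', 'context']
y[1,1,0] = 'context'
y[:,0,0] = ['week', 'song']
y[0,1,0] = 'difficulty'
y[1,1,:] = ['context']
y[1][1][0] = 'context'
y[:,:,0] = [['week', 'difficulty', 'direction'], ['song', 'context', 'freedom']]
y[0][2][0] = 'direction'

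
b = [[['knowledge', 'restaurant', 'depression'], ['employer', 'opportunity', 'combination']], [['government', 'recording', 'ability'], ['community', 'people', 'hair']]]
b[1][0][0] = 'government'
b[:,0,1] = ['restaurant', 'recording']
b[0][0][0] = 'knowledge'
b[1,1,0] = 'community'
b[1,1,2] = 'hair'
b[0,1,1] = 'opportunity'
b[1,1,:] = ['community', 'people', 'hair']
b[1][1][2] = 'hair'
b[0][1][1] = 'opportunity'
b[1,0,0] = 'government'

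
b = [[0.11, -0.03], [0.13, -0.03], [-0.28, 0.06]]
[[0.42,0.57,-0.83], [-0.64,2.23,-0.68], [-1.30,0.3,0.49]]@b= [[0.35, -0.08],  [0.41, -0.09],  [-0.24, 0.06]]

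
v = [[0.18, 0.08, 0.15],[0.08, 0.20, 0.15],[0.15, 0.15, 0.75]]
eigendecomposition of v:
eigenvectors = [[-0.25, -0.78, -0.58], [-0.25, 0.63, -0.74], [-0.94, 0.04, 0.35]]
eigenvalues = [0.83, 0.11, 0.19]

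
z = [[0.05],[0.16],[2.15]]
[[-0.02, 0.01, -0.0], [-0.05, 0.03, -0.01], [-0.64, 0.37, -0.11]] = z@[[-0.3,0.17,-0.05]]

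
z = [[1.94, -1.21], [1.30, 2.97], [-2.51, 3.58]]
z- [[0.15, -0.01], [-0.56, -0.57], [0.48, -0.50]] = [[1.79, -1.2], [1.86, 3.54], [-2.99, 4.08]]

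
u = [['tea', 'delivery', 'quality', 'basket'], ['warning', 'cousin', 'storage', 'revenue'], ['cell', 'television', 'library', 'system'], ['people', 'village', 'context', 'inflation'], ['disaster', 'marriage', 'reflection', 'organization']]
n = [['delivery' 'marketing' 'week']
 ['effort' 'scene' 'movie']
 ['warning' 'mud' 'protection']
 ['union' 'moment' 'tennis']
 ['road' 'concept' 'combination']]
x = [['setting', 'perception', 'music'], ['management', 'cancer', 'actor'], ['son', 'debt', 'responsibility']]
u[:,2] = ['quality', 'storage', 'library', 'context', 'reflection']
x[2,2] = 'responsibility'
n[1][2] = 'movie'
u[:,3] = ['basket', 'revenue', 'system', 'inflation', 'organization']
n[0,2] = 'week'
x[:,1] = ['perception', 'cancer', 'debt']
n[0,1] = 'marketing'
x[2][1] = 'debt'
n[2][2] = 'protection'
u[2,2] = 'library'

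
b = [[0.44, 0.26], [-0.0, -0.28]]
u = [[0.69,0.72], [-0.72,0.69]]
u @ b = [[0.3,-0.02], [-0.32,-0.38]]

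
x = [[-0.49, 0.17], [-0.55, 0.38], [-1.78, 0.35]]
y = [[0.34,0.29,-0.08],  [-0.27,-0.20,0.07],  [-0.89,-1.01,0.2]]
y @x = [[-0.18, 0.14], [0.12, -0.1], [0.64, -0.47]]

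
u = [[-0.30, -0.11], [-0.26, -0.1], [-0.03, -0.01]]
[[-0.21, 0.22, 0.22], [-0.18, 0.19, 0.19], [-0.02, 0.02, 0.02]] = u @[[0.67, -0.60, -0.63], [0.05, -0.36, -0.3]]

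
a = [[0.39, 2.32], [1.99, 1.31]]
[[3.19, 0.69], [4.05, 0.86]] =a @ [[1.27, 0.27], [1.16, 0.25]]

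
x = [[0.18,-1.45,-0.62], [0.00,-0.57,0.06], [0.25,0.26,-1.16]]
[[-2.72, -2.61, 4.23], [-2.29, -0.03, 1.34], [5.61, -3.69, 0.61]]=x @ [[-2.12, -0.24, -1.94], [3.54, 0.39, -2.51], [-4.5, 3.22, -1.51]]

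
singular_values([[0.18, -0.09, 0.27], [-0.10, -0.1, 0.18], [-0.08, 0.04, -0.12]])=[0.39, 0.18, 0.0]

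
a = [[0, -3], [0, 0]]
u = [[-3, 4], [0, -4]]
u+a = [[-3, 1], [0, -4]]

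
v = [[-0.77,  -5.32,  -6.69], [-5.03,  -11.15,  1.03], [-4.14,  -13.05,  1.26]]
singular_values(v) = [19.07, 6.97, 1.06]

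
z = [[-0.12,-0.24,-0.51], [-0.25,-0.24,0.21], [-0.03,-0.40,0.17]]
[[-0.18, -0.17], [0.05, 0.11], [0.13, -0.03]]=z@[[0.29, -0.41],[-0.20, 0.24],[0.37, 0.32]]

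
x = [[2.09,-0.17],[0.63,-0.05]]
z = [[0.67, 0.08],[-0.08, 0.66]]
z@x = [[1.45, -0.12],[0.25, -0.02]]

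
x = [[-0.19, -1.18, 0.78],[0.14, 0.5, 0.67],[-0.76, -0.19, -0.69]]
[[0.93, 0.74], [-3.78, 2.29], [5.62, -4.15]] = x @ [[-3.98, 3.16], [-2.23, 0.46], [-3.15, 2.41]]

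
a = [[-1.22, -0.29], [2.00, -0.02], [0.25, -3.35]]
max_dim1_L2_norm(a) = 3.36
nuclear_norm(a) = 5.72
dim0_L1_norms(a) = [3.47, 3.66]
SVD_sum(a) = [[0.02,-0.18], [0.02,-0.20], [0.30,-3.35]] + [[-1.24, -0.11],[1.98, 0.18],[-0.05, -0.0]]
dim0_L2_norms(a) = [2.36, 3.36]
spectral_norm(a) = 3.37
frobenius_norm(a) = 4.11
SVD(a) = [[-0.05, 0.53], [-0.06, -0.85], [-1.0, 0.02]] @ diag([3.369608156400691, 2.3459839880779096]) @ [[-0.09, 1.00], [-1.0, -0.09]]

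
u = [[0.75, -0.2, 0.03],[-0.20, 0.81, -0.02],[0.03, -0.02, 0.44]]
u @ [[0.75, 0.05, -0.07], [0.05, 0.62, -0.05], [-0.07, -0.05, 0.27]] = [[0.55,-0.09,-0.03], [-0.11,0.49,-0.03], [-0.01,-0.03,0.12]]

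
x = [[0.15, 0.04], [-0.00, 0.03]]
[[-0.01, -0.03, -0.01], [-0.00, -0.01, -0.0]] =x@[[-0.02,-0.09,-0.03], [-0.06,-0.32,-0.09]]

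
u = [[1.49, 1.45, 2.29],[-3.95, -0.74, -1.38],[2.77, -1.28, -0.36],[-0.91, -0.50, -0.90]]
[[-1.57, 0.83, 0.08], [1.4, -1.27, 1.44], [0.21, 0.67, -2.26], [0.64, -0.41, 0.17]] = u@[[-0.17, 0.25, -0.45], [-0.45, -0.05, 0.85], [-0.29, 0.23, -0.21]]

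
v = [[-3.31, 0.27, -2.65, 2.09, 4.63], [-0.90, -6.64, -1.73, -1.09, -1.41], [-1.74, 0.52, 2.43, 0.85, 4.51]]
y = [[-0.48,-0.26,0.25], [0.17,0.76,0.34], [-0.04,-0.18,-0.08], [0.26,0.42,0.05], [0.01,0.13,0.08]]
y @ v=[[1.39, 1.73, 2.33, -0.51, -0.73],[-1.84, -4.82, -0.94, -0.18, 1.25],[0.43, 1.14, 0.22, 0.04, -0.29],[-1.33, -2.69, -1.29, 0.13, 0.84],[-0.29, -0.82, -0.06, -0.05, 0.22]]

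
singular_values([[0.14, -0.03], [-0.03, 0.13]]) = [0.17, 0.1]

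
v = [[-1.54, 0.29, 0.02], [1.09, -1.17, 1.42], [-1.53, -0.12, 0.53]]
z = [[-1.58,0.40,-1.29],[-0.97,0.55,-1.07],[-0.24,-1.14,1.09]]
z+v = [[-3.12, 0.69, -1.27], [0.12, -0.62, 0.35], [-1.77, -1.26, 1.62]]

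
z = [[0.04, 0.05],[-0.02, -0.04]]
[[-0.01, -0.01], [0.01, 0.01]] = z @[[0.07, -0.27],[-0.29, -0.06]]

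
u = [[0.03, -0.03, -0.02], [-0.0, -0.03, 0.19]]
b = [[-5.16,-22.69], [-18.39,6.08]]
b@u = [[-0.15, 0.84, -4.21], [-0.55, 0.37, 1.52]]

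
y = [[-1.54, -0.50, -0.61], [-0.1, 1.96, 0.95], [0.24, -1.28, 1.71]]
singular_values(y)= [2.4, 2.2, 1.33]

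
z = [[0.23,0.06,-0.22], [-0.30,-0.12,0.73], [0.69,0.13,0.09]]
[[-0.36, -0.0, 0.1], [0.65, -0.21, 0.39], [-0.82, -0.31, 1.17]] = z@[[-1.1, -0.79, 1.4], [-0.69, 1.99, 0.73], [0.32, -0.28, 1.23]]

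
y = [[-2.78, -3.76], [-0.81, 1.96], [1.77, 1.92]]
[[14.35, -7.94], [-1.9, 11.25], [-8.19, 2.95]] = y @ [[-2.47, -3.15], [-1.99, 4.44]]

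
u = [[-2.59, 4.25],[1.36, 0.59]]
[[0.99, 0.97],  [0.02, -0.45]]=u@[[-0.07, -0.34], [0.19, 0.02]]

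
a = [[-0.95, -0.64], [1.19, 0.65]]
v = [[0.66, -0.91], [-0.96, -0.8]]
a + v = [[-0.29, -1.55], [0.23, -0.15]]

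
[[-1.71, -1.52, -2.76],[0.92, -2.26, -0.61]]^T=[[-1.71, 0.92], [-1.52, -2.26], [-2.76, -0.61]]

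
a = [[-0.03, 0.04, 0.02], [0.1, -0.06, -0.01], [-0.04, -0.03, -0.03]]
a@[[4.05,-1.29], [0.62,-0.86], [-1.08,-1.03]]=[[-0.12, -0.02],[0.38, -0.07],[-0.15, 0.11]]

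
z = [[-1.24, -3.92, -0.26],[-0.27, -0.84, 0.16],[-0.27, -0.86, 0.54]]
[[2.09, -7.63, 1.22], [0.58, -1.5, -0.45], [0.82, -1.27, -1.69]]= z @ [[-0.93, 3.01, -0.04], [-0.28, 0.95, -0.08], [0.61, 0.67, -3.28]]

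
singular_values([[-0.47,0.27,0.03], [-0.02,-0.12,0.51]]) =[0.55, 0.52]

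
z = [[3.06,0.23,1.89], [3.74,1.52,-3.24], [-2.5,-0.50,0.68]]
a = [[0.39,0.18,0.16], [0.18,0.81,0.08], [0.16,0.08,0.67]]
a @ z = [[1.47, 0.28, 0.26],[3.38, 1.23, -2.23],[-0.89, -0.18, 0.50]]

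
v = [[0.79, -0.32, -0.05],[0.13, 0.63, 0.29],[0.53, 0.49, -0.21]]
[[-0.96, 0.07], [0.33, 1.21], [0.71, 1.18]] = v@[[-0.72, 0.77], [1.48, 1.66], [-1.74, 0.21]]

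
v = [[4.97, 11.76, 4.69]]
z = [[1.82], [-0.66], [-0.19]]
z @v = [[9.05, 21.40, 8.54], [-3.28, -7.76, -3.10], [-0.94, -2.23, -0.89]]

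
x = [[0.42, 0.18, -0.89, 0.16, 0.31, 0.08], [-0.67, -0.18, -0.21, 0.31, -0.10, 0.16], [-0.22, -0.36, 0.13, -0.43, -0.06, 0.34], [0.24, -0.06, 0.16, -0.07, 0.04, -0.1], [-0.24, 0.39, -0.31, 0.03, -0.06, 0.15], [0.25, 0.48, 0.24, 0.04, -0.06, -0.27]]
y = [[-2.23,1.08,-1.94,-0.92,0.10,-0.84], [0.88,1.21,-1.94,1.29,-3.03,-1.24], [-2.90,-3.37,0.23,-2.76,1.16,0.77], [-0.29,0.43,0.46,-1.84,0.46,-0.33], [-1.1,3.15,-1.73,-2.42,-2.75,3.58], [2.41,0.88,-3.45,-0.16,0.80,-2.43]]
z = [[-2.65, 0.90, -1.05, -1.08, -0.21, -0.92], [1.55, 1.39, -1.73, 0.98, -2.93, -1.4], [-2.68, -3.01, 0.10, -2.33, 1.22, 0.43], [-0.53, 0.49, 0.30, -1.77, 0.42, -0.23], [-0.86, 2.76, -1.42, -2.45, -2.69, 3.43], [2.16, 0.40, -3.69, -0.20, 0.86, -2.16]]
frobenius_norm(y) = 11.35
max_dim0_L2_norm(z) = 4.72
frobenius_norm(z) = 10.79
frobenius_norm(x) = 1.77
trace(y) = -7.81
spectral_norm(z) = 6.71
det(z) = 1202.92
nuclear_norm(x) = 3.37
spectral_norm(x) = 1.17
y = x + z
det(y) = 1616.19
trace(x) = -0.03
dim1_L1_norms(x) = [2.04, 1.63, 1.54, 0.67, 1.18, 1.34]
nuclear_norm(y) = 24.43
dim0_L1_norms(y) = [9.81, 10.12, 9.75, 9.39, 8.3, 9.19]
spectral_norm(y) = 7.12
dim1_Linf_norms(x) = [0.89, 0.67, 0.43, 0.24, 0.39, 0.48]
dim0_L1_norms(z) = [10.43, 8.95, 8.29, 8.81, 8.33, 8.57]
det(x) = -0.00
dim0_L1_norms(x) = [2.04, 1.65, 1.94, 1.04, 0.63, 1.1]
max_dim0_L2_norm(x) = 1.02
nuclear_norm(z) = 23.27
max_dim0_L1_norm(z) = 10.43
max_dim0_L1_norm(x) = 2.04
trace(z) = -7.78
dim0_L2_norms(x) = [0.92, 0.76, 1.02, 0.56, 0.34, 0.5]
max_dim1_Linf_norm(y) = 3.58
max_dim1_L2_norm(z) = 5.95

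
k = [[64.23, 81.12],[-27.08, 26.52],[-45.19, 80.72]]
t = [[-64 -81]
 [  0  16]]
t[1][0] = 0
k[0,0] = 64.23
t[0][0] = -64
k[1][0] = -27.08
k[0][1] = 81.12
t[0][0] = -64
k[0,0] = 64.23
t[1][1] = 16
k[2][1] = 80.72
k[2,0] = -45.19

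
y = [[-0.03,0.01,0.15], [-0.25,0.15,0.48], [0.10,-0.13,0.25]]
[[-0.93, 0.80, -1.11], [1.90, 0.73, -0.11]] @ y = [[-0.28,0.26,-0.03], [-0.25,0.14,0.61]]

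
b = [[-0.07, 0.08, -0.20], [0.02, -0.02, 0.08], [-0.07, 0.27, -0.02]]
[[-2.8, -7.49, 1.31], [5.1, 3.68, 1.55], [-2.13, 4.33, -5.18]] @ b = [[-0.05, 0.28, -0.07],[-0.39, 0.75, -0.76],[0.60, -1.66, 0.88]]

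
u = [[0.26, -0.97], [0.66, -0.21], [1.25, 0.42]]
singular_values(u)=[1.44, 1.07]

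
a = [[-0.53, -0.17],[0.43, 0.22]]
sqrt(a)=[[(-0.07+0.79j), (-0.11+0.21j)], [0.27-0.53j, (0.4-0.14j)]]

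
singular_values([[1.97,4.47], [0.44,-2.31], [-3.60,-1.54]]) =[6.06, 2.83]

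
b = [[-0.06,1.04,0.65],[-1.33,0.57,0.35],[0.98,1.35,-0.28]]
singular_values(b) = [1.88, 1.68, 0.48]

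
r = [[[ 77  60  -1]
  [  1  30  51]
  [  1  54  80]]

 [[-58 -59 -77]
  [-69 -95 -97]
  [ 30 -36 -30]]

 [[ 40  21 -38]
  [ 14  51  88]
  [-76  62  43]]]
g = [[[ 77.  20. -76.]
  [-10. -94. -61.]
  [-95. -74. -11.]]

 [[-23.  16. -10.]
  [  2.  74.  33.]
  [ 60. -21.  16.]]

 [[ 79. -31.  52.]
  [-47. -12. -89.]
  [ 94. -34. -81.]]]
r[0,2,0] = 1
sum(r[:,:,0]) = -40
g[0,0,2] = -76.0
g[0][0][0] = 77.0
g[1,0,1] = 16.0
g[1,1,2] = 33.0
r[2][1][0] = 14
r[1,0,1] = -59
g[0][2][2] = -11.0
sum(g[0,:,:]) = -324.0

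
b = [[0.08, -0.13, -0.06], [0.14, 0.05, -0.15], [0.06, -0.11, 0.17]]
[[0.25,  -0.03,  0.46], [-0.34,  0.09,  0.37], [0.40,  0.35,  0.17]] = b @ [[-0.63, 2.28, 2.25],[-2.70, 0.82, -1.73],[0.8, 1.8, -0.92]]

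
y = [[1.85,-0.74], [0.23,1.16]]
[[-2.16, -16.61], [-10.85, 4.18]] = y@ [[-4.55,  -6.98], [-8.45,  4.99]]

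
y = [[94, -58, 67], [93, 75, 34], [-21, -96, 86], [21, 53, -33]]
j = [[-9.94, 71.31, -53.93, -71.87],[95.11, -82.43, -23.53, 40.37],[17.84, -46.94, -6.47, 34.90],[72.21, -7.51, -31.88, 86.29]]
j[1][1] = -82.43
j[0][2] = -53.93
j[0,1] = 71.31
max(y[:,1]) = 75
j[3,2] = -31.88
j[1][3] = 40.37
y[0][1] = -58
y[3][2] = -33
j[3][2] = -31.88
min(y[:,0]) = -21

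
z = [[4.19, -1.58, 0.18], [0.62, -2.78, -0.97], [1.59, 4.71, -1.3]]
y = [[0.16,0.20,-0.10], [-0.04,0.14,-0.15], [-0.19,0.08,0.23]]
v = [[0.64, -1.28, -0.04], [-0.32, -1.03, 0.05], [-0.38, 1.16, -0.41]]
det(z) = 36.77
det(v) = 0.46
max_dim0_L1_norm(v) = 3.47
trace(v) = -0.80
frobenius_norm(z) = 7.45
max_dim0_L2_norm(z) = 5.69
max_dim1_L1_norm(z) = 7.6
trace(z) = 0.11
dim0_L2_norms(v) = [0.81, 2.01, 0.41]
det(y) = 0.01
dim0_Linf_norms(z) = [4.19, 4.71, 1.3]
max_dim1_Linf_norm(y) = 0.23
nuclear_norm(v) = 3.07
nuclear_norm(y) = 0.75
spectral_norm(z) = 5.74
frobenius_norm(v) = 2.21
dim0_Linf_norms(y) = [0.19, 0.2, 0.23]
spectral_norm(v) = 2.08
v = y @ z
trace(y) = 0.53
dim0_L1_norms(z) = [6.4, 9.07, 2.45]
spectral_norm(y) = 0.37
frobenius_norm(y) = 0.46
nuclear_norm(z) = 11.69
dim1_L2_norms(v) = [1.43, 1.08, 1.29]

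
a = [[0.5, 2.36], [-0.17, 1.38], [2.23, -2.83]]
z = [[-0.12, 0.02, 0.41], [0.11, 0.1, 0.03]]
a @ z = [[0.20, 0.25, 0.28],[0.17, 0.13, -0.03],[-0.58, -0.24, 0.83]]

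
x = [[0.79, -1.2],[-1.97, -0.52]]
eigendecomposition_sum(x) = [[1.26, -0.65], [-1.06, 0.55]] + [[-0.47, -0.55], [-0.91, -1.07]]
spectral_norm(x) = 2.12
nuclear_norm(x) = 3.43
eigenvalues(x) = [1.81, -1.54]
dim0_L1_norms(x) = [2.76, 1.72]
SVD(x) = [[-0.36, 0.93], [0.93, 0.36]] @ diag([2.122990131390756, 1.3070244458377427]) @ [[-1.00, -0.03], [0.03, -1.00]]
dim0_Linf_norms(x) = [1.97, 1.2]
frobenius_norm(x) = 2.49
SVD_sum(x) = [[0.76,  0.02], [-1.98,  -0.05]] + [[0.03, -1.22], [0.01, -0.47]]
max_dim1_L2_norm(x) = 2.04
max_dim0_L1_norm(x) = 2.76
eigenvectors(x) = [[0.76, 0.46], [-0.65, 0.89]]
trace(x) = 0.27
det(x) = -2.77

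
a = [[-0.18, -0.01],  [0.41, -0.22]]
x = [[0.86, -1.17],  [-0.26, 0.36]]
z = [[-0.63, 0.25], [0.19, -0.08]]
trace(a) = -0.40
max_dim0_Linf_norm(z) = 0.63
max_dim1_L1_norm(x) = 2.03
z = x @ a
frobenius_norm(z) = 0.71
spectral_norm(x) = 1.52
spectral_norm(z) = 0.71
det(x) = 0.01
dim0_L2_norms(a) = [0.45, 0.22]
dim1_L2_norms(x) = [1.45, 0.44]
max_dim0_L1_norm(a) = 0.59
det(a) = 0.04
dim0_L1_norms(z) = [0.82, 0.33]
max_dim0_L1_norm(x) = 1.53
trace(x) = 1.22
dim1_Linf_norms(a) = [0.18, 0.41]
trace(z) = -0.71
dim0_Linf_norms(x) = [0.86, 1.17]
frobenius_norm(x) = 1.52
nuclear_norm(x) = 1.52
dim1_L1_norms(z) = [0.88, 0.27]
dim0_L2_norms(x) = [0.9, 1.22]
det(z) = 0.00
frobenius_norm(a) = 0.50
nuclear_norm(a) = 0.58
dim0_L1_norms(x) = [1.12, 1.53]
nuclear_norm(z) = 0.71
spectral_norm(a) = 0.49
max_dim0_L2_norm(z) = 0.66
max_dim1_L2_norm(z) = 0.68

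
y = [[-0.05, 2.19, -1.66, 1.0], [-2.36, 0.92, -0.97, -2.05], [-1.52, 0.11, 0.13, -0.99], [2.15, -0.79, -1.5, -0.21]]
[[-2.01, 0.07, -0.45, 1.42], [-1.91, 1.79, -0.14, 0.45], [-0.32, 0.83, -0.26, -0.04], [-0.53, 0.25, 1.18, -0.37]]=y @ [[-0.13, -0.66, 0.44, 0.14], [-0.77, -0.59, -0.05, 0.74], [0.50, -0.80, -0.07, 0.07], [0.5, 0.00, -0.43, -0.08]]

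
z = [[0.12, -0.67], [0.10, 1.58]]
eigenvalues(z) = [0.17, 1.53]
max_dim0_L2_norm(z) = 1.72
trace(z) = 1.70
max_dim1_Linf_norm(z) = 1.58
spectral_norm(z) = 1.72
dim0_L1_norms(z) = [0.22, 2.25]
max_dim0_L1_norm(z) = 2.25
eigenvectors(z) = [[-1.00,0.43],[0.07,-0.90]]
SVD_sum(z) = [[-0.02, -0.67], [0.04, 1.58]] + [[0.14, -0.00],[0.06, -0.0]]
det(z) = 0.26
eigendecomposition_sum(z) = [[0.17, 0.08],[-0.01, -0.01]] + [[-0.05, -0.75], [0.11, 1.59]]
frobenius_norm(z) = 1.72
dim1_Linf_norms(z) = [0.67, 1.58]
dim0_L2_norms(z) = [0.16, 1.72]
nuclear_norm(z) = 1.87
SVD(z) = [[-0.39, 0.92], [0.92, 0.39]] @ diag([1.716787744039542, 0.14946518629975133]) @ [[0.03,  1.00], [1.00,  -0.03]]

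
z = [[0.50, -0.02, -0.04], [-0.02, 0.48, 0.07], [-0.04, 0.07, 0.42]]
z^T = [[0.5, -0.02, -0.04], [-0.02, 0.48, 0.07], [-0.04, 0.07, 0.42]]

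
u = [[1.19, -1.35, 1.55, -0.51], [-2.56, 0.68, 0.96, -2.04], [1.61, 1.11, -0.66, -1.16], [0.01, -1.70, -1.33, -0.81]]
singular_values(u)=[3.59, 2.48, 2.24, 2.21]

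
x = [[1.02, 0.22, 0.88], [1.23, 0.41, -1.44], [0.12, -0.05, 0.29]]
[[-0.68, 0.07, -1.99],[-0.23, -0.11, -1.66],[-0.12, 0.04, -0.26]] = x @ [[-0.43, 0.05, -1.59], [-0.12, -0.18, -0.41], [-0.24, 0.07, -0.32]]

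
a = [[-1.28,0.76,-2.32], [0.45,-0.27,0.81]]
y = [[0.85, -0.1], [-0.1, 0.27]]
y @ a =[[-1.13, 0.67, -2.05], [0.25, -0.15, 0.45]]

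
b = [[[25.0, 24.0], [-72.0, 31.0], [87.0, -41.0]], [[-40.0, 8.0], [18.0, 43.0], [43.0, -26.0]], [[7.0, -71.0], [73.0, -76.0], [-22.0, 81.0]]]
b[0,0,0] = 25.0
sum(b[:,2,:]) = 122.0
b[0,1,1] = 31.0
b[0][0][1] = 24.0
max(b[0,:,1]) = 31.0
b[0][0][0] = 25.0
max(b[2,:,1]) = 81.0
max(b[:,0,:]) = 25.0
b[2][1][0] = 73.0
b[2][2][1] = 81.0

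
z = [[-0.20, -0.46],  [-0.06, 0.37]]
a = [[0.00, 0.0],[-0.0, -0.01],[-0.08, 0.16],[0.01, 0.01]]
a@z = [[0.0,0.00], [0.00,-0.0], [0.01,0.1], [-0.0,-0.00]]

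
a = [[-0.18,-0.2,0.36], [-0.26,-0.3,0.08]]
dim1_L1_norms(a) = [0.74, 0.64]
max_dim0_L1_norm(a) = 0.5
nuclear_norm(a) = 0.78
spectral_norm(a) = 0.57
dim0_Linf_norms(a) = [0.26, 0.3, 0.36]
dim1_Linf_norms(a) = [0.36, 0.3]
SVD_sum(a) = [[-0.23, -0.26, 0.24], [-0.2, -0.23, 0.21]] + [[0.05, 0.06, 0.12],[-0.06, -0.07, -0.13]]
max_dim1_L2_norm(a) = 0.45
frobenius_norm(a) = 0.60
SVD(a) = [[-0.75, -0.66], [-0.66, 0.75]] @ diag([0.5656188211260683, 0.21465169272092094]) @ [[0.54, 0.61, -0.57], [-0.36, -0.44, -0.82]]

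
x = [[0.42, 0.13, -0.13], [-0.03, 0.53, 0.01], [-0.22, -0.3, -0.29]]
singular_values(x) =[0.67, 0.43, 0.28]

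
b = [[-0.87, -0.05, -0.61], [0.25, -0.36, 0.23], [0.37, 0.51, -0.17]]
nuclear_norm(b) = 1.98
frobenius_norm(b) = 1.34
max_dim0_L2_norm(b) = 0.98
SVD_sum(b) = [[-0.90, -0.06, -0.56], [0.27, 0.02, 0.16], [0.21, 0.01, 0.13]] + [[0.01,  0.03,  -0.01], [-0.07,  -0.32,  0.15], [0.12,  0.53,  -0.25]] + [[0.03, -0.02, -0.04], [0.06, -0.05, -0.09], [0.03, -0.03, -0.05]]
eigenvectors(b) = [[(0.7+0j), 0.70-0.00j, 0.87+0.00j], [(-0.22-0.19j), (-0.22+0.19j), -0.48+0.00j], [-0.61-0.24j, -0.61+0.24j, -0.13+0.00j]]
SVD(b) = [[-0.94, -0.05, -0.35], [0.28, 0.52, -0.81], [0.22, -0.85, -0.47]] @ diag([1.1357100042513564, 0.7007850465529779, 0.1465029172785474]) @ [[0.85, 0.05, 0.52], [-0.20, -0.88, 0.42], [-0.49, 0.46, 0.74]]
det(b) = -0.12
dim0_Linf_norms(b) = [0.87, 0.51, 0.61]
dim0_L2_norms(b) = [0.98, 0.63, 0.67]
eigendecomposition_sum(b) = [[(-0.26-0.19j), (-0.49-0.28j), 0.06-0.25j], [0.03+0.13j, 0.07+0.22j, -0.09+0.06j], [(0.16+0.26j), 0.33+0.41j, (-0.14+0.2j)]] + [[(-0.26+0.19j),-0.49+0.28j,(0.06+0.25j)], [(0.03-0.13j),(0.07-0.22j),-0.09-0.06j], [0.16-0.26j,(0.33-0.41j),(-0.14-0.2j)]] + [[(-0.35-0j),  0.92+0.00j,  -0.74-0.00j], [0.20+0.00j,  -0.51-0.00j,  0.41+0.00j], [(0.05+0j),  -0.14-0.00j,  (0.11+0j)]]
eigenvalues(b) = [(-0.33+0.22j), (-0.33-0.22j), (-0.75+0j)]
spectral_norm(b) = 1.14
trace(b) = -1.40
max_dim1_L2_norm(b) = 1.06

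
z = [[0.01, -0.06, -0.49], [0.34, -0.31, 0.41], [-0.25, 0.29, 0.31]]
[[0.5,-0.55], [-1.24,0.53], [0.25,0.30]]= z @ [[-1.16, 0.54], [1.14, 0.33], [-1.19, 1.10]]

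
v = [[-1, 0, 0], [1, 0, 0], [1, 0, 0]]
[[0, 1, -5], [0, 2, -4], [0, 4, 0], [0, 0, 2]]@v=[[-4, 0, 0], [-2, 0, 0], [4, 0, 0], [2, 0, 0]]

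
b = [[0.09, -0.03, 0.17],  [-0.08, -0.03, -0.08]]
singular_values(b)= [0.22, 0.05]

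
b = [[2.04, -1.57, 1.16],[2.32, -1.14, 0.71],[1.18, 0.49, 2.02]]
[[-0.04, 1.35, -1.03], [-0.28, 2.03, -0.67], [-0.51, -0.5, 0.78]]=b@[[-0.30, 1.11, 0.11], [-0.36, -0.07, 0.88], [0.01, -0.88, 0.11]]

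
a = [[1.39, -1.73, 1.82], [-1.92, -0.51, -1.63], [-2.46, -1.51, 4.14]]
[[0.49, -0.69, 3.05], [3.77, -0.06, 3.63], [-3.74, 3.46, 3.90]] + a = [[1.88, -2.42, 4.87], [1.85, -0.57, 2.00], [-6.20, 1.95, 8.04]]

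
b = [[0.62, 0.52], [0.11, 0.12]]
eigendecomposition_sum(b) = [[0.62, 0.54],  [0.11, 0.10]] + [[0.0,-0.02],[-0.0,0.02]]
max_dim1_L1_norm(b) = 1.14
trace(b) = 0.74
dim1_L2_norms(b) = [0.81, 0.16]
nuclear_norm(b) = 0.85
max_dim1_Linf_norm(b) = 0.62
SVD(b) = [[-0.98, -0.2], [-0.20, 0.98]] @ diag([0.8251457411931451, 0.0208448024892295]) @ [[-0.76, -0.65], [-0.65, 0.76]]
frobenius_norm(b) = 0.83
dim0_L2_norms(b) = [0.63, 0.53]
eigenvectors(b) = [[0.98, -0.66], [0.18, 0.75]]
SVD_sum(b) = [[0.62, 0.52],[0.12, 0.1]] + [[0.00, -0.00], [-0.01, 0.02]]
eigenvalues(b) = [0.72, 0.02]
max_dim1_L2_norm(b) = 0.81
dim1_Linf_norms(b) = [0.62, 0.12]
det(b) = 0.02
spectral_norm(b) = 0.83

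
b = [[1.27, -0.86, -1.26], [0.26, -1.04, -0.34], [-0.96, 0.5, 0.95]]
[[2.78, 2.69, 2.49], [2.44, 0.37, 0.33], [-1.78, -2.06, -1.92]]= b@ [[0.81, 2.68, 1.15], [-2.17, 0.16, 0.30], [0.09, 0.46, -1.02]]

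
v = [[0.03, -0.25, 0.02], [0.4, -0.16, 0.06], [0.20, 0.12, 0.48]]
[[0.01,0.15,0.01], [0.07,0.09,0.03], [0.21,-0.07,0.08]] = v @ [[0.12,-0.01,0.05], [0.01,-0.59,-0.03], [0.38,0.00,0.16]]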